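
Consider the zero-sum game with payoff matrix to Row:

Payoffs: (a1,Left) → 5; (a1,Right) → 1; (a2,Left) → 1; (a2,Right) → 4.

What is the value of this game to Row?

Row minima: a1 → 1, a2 → 1; maximin = 1.
Column maxima: Left → 5, Right → 4; minimax = 4.
1 ≠ 4, so there is no saddle point; optimal play is mixed.
Let Row play a1 with probability p. Expected payoff against Left: 5p + 1(1−p) = 4p + 1; against Right: 1p + 4(1−p) = −3p + 4.
Setting these equal: 4p + 1 = −3p + 4 ⇒ 7p = 3 ⇒ p = 3/7, and the value is (4)·(3/7) + 1 = 19/7.
For Column: with q = P(Left), equating a1's and a2's payoffs gives 4q + 1 = −3q + 4 ⇒ q = 3/7.

19/7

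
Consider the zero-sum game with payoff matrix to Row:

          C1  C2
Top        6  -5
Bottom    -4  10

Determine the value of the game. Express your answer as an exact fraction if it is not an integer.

8/5

Row minima: Top → -5, Bottom → -4; maximin = -4.
Column maxima: C1 → 6, C2 → 10; minimax = 6.
-4 ≠ 6, so there is no saddle point; optimal play is mixed.
Let Row play Top with probability p. Expected payoff against C1: 6p + (-4)(1−p) = 10p − 4; against C2: (-5)p + 10(1−p) = −15p + 10.
Setting these equal: 10p − 4 = −15p + 10 ⇒ 25p = 14 ⇒ p = 14/25, and the value is (10)·(14/25) − 4 = 8/5.
For Column: with q = P(C1), equating Top's and Bottom's payoffs gives 11q − 5 = −14q + 10 ⇒ q = 3/5.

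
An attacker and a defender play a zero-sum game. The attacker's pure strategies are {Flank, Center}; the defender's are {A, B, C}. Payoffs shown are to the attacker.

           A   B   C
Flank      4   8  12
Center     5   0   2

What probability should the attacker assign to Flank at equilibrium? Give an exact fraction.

5/9

Row minima: Flank → 4, Center → 0; maximin = 4.
Column maxima: A → 5, B → 8, C → 12; minimax = 5.
4 ≠ 5, so there is no saddle point; optimal play is mixed.
C is strictly dominated by B (it gives the attacker strictly more in every row), so the defender never plays it.
On the remaining 2×2 (Flank, Center vs A, B):
Let the attacker play Flank with probability p. Expected payoff against A: 4p + 5(1−p) = −p + 5; against B: 8p + 0(1−p) = 8p.
Setting these equal: −p + 5 = 8p ⇒ −9p = -5 ⇒ p = 5/9, and the value is (-1)·(5/9) + 5 = 40/9.
For the defender: with q = P(A), equating Flank's and Center's payoffs gives −4q + 8 = 5q ⇒ q = 8/9.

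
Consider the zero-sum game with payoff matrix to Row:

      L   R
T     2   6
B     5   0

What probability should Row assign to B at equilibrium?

4/9

Row minima: T → 2, B → 0; maximin = 2.
Column maxima: L → 5, R → 6; minimax = 5.
2 ≠ 5, so there is no saddle point; optimal play is mixed.
Let Row play T with probability p. Expected payoff against L: 2p + 5(1−p) = −3p + 5; against R: 6p + 0(1−p) = 6p.
Setting these equal: −3p + 5 = 6p ⇒ −9p = -5 ⇒ p = 5/9, and the value is (-3)·(5/9) + 5 = 10/3.
For Column: with q = P(L), equating T's and B's payoffs gives −4q + 6 = 5q ⇒ q = 2/3.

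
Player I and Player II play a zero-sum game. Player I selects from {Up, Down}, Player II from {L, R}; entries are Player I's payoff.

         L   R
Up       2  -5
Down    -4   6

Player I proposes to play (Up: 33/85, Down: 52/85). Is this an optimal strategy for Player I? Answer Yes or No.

No

Against L this mix gives (33/85)·2 + (52/85)·(-4) = -142/85.
Against R this mix gives (33/85)·(-5) + (52/85)·6 = 147/85.
Player II will play L, holding Player I to -142/85. Shifting weight toward the row that does better against L would raise this floor (the equalizing mix achieves -8/17 against both L and R), so the proposed strategy is not optimal.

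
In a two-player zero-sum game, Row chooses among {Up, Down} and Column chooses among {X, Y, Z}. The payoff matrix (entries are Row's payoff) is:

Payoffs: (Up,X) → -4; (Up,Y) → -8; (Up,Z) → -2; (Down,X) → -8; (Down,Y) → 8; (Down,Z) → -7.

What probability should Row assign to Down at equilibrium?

Row minima: Up → -8, Down → -8; maximin = -8.
Column maxima: X → -4, Y → 8, Z → -2; minimax = -4.
-8 ≠ -4, so there is no saddle point; optimal play is mixed.
Z is strictly dominated by X (it gives Row strictly more in every row), so Column never plays it.
On the remaining 2×2 (Up, Down vs X, Y):
Let Row play Up with probability p. Expected payoff against X: (-4)p + (-8)(1−p) = 4p − 8; against Y: (-8)p + 8(1−p) = −16p + 8.
Setting these equal: 4p − 8 = −16p + 8 ⇒ 20p = 16 ⇒ p = 4/5, and the value is (4)·(4/5) − 8 = -24/5.
For Column: with q = P(X), equating Up's and Down's payoffs gives 4q − 8 = −16q + 8 ⇒ q = 4/5.

1/5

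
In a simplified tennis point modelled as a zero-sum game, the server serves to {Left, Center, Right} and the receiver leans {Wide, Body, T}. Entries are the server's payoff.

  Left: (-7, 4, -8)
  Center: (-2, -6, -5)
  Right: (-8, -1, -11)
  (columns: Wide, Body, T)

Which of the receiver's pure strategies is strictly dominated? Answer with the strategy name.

Wide

T holds the server's payoff strictly below Wide in every row: -8 < -7, -5 < -2, -11 < -8.
So Wide is strictly dominated for the receiver.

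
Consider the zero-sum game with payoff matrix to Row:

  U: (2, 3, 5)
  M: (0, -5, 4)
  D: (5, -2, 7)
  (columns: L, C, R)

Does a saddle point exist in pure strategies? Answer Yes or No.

No

Row minima: U → 2, M → -5, D → -2; maximin = 2.
Column maxima: L → 5, C → 3, R → 7; minimax = 3.
2 ≠ 3, so no pure-strategy equilibrium exists.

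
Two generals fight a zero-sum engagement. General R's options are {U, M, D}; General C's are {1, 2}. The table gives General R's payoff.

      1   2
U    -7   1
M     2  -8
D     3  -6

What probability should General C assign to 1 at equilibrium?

Row minima: U → -7, M → -8, D → -6; maximin = -6.
Column maxima: 1 → 3, 2 → 1; minimax = 1.
-6 ≠ 1, so there is no saddle point; optimal play is mixed.
M is strictly dominated by D, so General R never plays it.
On the remaining 2×2 (U, D vs 1, 2):
Let General R play U with probability p. Expected payoff against 1: (-7)p + 3(1−p) = −10p + 3; against 2: 1p + (-6)(1−p) = 7p − 6.
Setting these equal: −10p + 3 = 7p − 6 ⇒ −17p = -9 ⇒ p = 9/17, and the value is (-10)·(9/17) + 3 = -39/17.
For General C: with q = P(1), equating U's and D's payoffs gives −8q + 1 = 9q − 6 ⇒ q = 7/17.

7/17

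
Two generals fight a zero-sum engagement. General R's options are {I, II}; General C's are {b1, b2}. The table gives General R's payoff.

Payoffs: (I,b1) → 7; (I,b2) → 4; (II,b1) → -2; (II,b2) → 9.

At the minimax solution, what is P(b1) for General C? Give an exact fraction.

Row minima: I → 4, II → -2; maximin = 4.
Column maxima: b1 → 7, b2 → 9; minimax = 7.
4 ≠ 7, so there is no saddle point; optimal play is mixed.
Let General R play I with probability p. Expected payoff against b1: 7p + (-2)(1−p) = 9p − 2; against b2: 4p + 9(1−p) = −5p + 9.
Setting these equal: 9p − 2 = −5p + 9 ⇒ 14p = 11 ⇒ p = 11/14, and the value is (9)·(11/14) − 2 = 71/14.
For General C: with q = P(b1), equating I's and II's payoffs gives 3q + 4 = −11q + 9 ⇒ q = 5/14.

5/14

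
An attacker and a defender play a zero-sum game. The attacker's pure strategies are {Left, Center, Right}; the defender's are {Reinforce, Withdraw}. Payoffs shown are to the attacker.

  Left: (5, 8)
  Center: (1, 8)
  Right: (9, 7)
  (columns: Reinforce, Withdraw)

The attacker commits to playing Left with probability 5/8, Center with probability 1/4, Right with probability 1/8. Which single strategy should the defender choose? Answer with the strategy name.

Reinforce

If the defender plays Reinforce, the attacker's expected payoff is (5/8)·5 + (1/4)·1 + (1/8)·9 = 9/2.
If the defender plays Withdraw, the attacker's expected payoff is (5/8)·8 + (1/4)·8 + (1/8)·7 = 63/8.
The defender minimizes the attacker's payoff; the smallest is 9/2, so the best response is Reinforce.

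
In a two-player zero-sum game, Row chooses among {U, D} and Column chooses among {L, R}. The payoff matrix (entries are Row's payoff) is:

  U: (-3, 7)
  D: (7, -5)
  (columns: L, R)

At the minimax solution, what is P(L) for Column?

6/11

Row minima: U → -3, D → -5; maximin = -3.
Column maxima: L → 7, R → 7; minimax = 7.
-3 ≠ 7, so there is no saddle point; optimal play is mixed.
Let Row play U with probability p. Expected payoff against L: (-3)p + 7(1−p) = −10p + 7; against R: 7p + (-5)(1−p) = 12p − 5.
Setting these equal: −10p + 7 = 12p − 5 ⇒ −22p = -12 ⇒ p = 6/11, and the value is (-10)·(6/11) + 7 = 17/11.
For Column: with q = P(L), equating U's and D's payoffs gives −10q + 7 = 12q − 5 ⇒ q = 6/11.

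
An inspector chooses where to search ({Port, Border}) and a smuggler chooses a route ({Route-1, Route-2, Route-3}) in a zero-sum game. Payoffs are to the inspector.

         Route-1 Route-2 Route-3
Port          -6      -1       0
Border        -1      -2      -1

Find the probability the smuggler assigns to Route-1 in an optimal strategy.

1/6

Row minima: Port → -6, Border → -2; maximin = -2.
Column maxima: Route-1 → -1, Route-2 → -1, Route-3 → 0; minimax = -1.
-2 ≠ -1, so there is no saddle point; optimal play is mixed.
Route-3 is strictly dominated by Route-2 (it gives the inspector strictly more in every row), so the smuggler never plays it.
On the remaining 2×2 (Port, Border vs Route-1, Route-2):
Let the inspector play Port with probability p. Expected payoff against Route-1: (-6)p + (-1)(1−p) = −5p − 1; against Route-2: (-1)p + (-2)(1−p) = p − 2.
Setting these equal: −5p − 1 = p − 2 ⇒ −6p = -1 ⇒ p = 1/6, and the value is (-5)·(1/6) − 1 = -11/6.
For the smuggler: with q = P(Route-1), equating Port's and Border's payoffs gives −5q − 1 = q − 2 ⇒ q = 1/6.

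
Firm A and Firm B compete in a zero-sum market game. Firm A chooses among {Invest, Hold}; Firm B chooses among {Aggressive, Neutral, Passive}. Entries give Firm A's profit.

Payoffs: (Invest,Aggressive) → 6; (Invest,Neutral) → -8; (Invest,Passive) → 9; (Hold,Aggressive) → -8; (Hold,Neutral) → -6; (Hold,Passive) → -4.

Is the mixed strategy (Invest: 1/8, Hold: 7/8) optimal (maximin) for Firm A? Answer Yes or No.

Yes

Against Aggressive this mix gives (1/8)·6 + (7/8)·(-8) = -25/4.
Against Neutral this mix gives (1/8)·(-8) + (7/8)·(-6) = -25/4.
Against Passive this mix gives (1/8)·9 + (7/8)·(-4) = -19/8.
All of Firm B's active replies (Aggressive, Neutral) yield -25/4, and no column does worse for Firm A. The mix makes Firm B indifferent and guarantees -25/4, so it is optimal.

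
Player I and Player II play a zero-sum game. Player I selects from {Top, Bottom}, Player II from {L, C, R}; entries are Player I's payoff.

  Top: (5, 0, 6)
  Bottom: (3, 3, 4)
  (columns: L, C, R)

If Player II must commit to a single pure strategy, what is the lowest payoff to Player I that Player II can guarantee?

Column maxima: L → 5, C → 3, R → 6.
The smallest of these is 3.

3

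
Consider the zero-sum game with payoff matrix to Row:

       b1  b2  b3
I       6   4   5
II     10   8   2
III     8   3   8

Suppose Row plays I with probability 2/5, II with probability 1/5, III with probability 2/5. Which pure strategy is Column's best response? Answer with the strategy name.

b2

If Column plays b1, Row's expected payoff is (2/5)·6 + (1/5)·10 + (2/5)·8 = 38/5.
If Column plays b2, Row's expected payoff is (2/5)·4 + (1/5)·8 + (2/5)·3 = 22/5.
If Column plays b3, Row's expected payoff is (2/5)·5 + (1/5)·2 + (2/5)·8 = 28/5.
Column minimizes Row's payoff; the smallest is 22/5, so the best response is b2.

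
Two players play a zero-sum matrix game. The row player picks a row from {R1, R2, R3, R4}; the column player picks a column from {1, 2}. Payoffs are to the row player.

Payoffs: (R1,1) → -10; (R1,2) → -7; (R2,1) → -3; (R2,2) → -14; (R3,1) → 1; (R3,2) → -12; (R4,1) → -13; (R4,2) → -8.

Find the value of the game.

-127/16

Row minima: R1 → -10, R2 → -14, R3 → -12, R4 → -13; maximin = -10.
Column maxima: 1 → 1, 2 → -7; minimax = -7.
-10 ≠ -7, so there is no saddle point; optimal play is mixed.
R2 is strictly dominated by R3, so the row player never plays it.
R4 is strictly dominated by R1, so the row player never plays it.
On the remaining 2×2 (R1, R3 vs 1, 2):
Let the row player play R1 with probability p. Expected payoff against 1: (-10)p + 1(1−p) = −11p + 1; against 2: (-7)p + (-12)(1−p) = 5p − 12.
Setting these equal: −11p + 1 = 5p − 12 ⇒ −16p = -13 ⇒ p = 13/16, and the value is (-11)·(13/16) + 1 = -127/16.
For the column player: with q = P(1), equating R1's and R3's payoffs gives −3q − 7 = 13q − 12 ⇒ q = 5/16.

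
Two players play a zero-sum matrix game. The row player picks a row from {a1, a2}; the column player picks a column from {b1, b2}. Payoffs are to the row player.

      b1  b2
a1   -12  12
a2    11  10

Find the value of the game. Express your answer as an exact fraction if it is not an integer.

Row minima: a1 → -12, a2 → 10; maximin = 10.
Column maxima: b1 → 11, b2 → 12; minimax = 11.
10 ≠ 11, so there is no saddle point; optimal play is mixed.
Let the row player play a1 with probability p. Expected payoff against b1: (-12)p + 11(1−p) = −23p + 11; against b2: 12p + 10(1−p) = 2p + 10.
Setting these equal: −23p + 11 = 2p + 10 ⇒ −25p = -1 ⇒ p = 1/25, and the value is (-23)·(1/25) + 11 = 252/25.
For the column player: with q = P(b1), equating a1's and a2's payoffs gives −24q + 12 = q + 10 ⇒ q = 2/25.

252/25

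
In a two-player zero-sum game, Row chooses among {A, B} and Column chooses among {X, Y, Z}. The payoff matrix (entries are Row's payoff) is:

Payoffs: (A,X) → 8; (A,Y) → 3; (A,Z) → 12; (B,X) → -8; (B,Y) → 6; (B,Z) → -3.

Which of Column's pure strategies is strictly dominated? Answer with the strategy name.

Z

X holds Row's payoff strictly below Z in every row: 8 < 12, -8 < -3.
So Z is strictly dominated for Column.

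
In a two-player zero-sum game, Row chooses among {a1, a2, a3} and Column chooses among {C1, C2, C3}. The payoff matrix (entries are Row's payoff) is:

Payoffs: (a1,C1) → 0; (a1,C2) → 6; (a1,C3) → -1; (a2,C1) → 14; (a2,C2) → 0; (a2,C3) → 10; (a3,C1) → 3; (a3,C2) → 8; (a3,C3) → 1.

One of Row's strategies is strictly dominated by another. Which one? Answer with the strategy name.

a1

a3 gives a strictly higher payoff than a1 against every column: 3 > 0, 8 > 6, 1 > -1.
So a1 is strictly dominated and Row never plays it.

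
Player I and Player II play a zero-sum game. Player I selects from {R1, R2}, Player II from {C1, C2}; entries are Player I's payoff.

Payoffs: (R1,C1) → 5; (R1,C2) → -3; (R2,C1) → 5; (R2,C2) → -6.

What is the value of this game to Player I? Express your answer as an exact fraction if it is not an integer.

-3

Row minima: R1 → -3, R2 → -6; maximin = -3.
Column maxima: C1 → 5, C2 → -3; minimax = -3.
Since maximin = minimax = -3, there is a saddle point and the value is -3.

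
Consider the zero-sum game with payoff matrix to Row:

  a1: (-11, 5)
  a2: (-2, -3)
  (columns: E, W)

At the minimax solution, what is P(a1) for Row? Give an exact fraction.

1/17

Row minima: a1 → -11, a2 → -3; maximin = -3.
Column maxima: E → -2, W → 5; minimax = -2.
-3 ≠ -2, so there is no saddle point; optimal play is mixed.
Let Row play a1 with probability p. Expected payoff against E: (-11)p + (-2)(1−p) = −9p − 2; against W: 5p + (-3)(1−p) = 8p − 3.
Setting these equal: −9p − 2 = 8p − 3 ⇒ −17p = -1 ⇒ p = 1/17, and the value is (-9)·(1/17) − 2 = -43/17.
For Column: with q = P(E), equating a1's and a2's payoffs gives −16q + 5 = q − 3 ⇒ q = 8/17.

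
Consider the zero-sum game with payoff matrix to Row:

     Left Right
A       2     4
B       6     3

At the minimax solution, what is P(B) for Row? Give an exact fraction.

2/5

Row minima: A → 2, B → 3; maximin = 3.
Column maxima: Left → 6, Right → 4; minimax = 4.
3 ≠ 4, so there is no saddle point; optimal play is mixed.
Let Row play A with probability p. Expected payoff against Left: 2p + 6(1−p) = −4p + 6; against Right: 4p + 3(1−p) = p + 3.
Setting these equal: −4p + 6 = p + 3 ⇒ −5p = -3 ⇒ p = 3/5, and the value is (-4)·(3/5) + 6 = 18/5.
For Column: with q = P(Left), equating A's and B's payoffs gives −2q + 4 = 3q + 3 ⇒ q = 1/5.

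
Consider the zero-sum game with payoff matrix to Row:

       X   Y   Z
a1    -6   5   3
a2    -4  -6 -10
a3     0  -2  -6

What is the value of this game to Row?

Row minima: a1 → -6, a2 → -10, a3 → -6; maximin = -6.
Column maxima: X → 0, Y → 5, Z → 3; minimax = 0.
-6 ≠ 0, so there is no saddle point; optimal play is mixed.
a2 is strictly dominated by a3, so Row never plays it.
Y is strictly dominated by Z (it gives Row strictly more in every row), so Column never plays it.
On the remaining 2×2 (a1, a3 vs X, Z):
Let Row play a1 with probability p. Expected payoff against X: (-6)p + 0(1−p) = −6p; against Z: 3p + (-6)(1−p) = 9p − 6.
Setting these equal: −6p = 9p − 6 ⇒ −15p = -6 ⇒ p = 2/5, and the value is (-6)·(2/5) = -12/5.
For Column: with q = P(X), equating a1's and a3's payoffs gives −9q + 3 = 6q − 6 ⇒ q = 3/5.

-12/5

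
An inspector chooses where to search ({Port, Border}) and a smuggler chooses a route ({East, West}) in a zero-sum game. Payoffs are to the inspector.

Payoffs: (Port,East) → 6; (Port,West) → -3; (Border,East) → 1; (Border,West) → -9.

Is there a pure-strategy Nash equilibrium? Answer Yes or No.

Row minima: Port → -3, Border → -9; maximin = -3.
Column maxima: East → 6, West → -3; minimax = -3.
maximin = minimax = -3, so a saddle point exists.

Yes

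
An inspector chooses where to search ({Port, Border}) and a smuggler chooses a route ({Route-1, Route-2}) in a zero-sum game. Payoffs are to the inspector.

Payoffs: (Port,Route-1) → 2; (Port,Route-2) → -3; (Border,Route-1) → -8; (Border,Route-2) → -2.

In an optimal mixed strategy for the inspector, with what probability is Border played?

5/11

Row minima: Port → -3, Border → -8; maximin = -3.
Column maxima: Route-1 → 2, Route-2 → -2; minimax = -2.
-3 ≠ -2, so there is no saddle point; optimal play is mixed.
Let the inspector play Port with probability p. Expected payoff against Route-1: 2p + (-8)(1−p) = 10p − 8; against Route-2: (-3)p + (-2)(1−p) = −p − 2.
Setting these equal: 10p − 8 = −p − 2 ⇒ 11p = 6 ⇒ p = 6/11, and the value is (10)·(6/11) − 8 = -28/11.
For the smuggler: with q = P(Route-1), equating Port's and Border's payoffs gives 5q − 3 = −6q − 2 ⇒ q = 1/11.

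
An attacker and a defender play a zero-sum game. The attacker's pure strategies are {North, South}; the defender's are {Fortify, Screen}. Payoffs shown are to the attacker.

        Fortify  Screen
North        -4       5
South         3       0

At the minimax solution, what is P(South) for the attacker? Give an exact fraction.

3/4

Row minima: North → -4, South → 0; maximin = 0.
Column maxima: Fortify → 3, Screen → 5; minimax = 3.
0 ≠ 3, so there is no saddle point; optimal play is mixed.
Let the attacker play North with probability p. Expected payoff against Fortify: (-4)p + 3(1−p) = −7p + 3; against Screen: 5p + 0(1−p) = 5p.
Setting these equal: −7p + 3 = 5p ⇒ −12p = -3 ⇒ p = 1/4, and the value is (-7)·(1/4) + 3 = 5/4.
For the defender: with q = P(Fortify), equating North's and South's payoffs gives −9q + 5 = 3q ⇒ q = 5/12.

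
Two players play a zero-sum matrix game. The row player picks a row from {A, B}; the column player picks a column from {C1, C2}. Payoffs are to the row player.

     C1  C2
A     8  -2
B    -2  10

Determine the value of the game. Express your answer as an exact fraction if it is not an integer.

Row minima: A → -2, B → -2; maximin = -2.
Column maxima: C1 → 8, C2 → 10; minimax = 8.
-2 ≠ 8, so there is no saddle point; optimal play is mixed.
Let the row player play A with probability p. Expected payoff against C1: 8p + (-2)(1−p) = 10p − 2; against C2: (-2)p + 10(1−p) = −12p + 10.
Setting these equal: 10p − 2 = −12p + 10 ⇒ 22p = 12 ⇒ p = 6/11, and the value is (10)·(6/11) − 2 = 38/11.
For the column player: with q = P(C1), equating A's and B's payoffs gives 10q − 2 = −12q + 10 ⇒ q = 6/11.

38/11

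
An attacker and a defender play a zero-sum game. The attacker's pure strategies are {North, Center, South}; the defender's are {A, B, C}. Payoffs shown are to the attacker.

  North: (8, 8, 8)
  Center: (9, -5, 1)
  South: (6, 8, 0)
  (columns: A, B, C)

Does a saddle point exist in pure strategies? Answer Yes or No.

Row minima: North → 8, Center → -5, South → 0; maximin = 8.
Column maxima: A → 9, B → 8, C → 8; minimax = 8.
maximin = minimax = 8, so a saddle point exists.

Yes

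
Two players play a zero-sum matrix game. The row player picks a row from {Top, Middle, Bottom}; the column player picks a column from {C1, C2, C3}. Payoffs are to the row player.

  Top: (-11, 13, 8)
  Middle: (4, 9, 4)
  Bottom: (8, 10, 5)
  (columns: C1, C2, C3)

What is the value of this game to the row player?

Row minima: Top → -11, Middle → 4, Bottom → 5; maximin = 5.
Column maxima: C1 → 8, C2 → 13, C3 → 8; minimax = 8.
5 ≠ 8, so there is no saddle point; optimal play is mixed.
Middle is strictly dominated by Bottom, so the row player never plays it.
C2 is strictly dominated by C1 (it gives the row player strictly more in every row), so the column player never plays it.
On the remaining 2×2 (Top, Bottom vs C1, C3):
Let the row player play Top with probability p. Expected payoff against C1: (-11)p + 8(1−p) = −19p + 8; against C3: 8p + 5(1−p) = 3p + 5.
Setting these equal: −19p + 8 = 3p + 5 ⇒ −22p = -3 ⇒ p = 3/22, and the value is (-19)·(3/22) + 8 = 119/22.
For the column player: with q = P(C1), equating Top's and Bottom's payoffs gives −19q + 8 = 3q + 5 ⇒ q = 3/22.

119/22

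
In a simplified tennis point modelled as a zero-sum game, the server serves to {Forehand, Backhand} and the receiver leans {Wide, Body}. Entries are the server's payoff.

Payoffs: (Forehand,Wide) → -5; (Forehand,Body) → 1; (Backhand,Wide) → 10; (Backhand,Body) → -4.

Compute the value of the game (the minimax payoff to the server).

-1/2

Row minima: Forehand → -5, Backhand → -4; maximin = -4.
Column maxima: Wide → 10, Body → 1; minimax = 1.
-4 ≠ 1, so there is no saddle point; optimal play is mixed.
Let the server play Forehand with probability p. Expected payoff against Wide: (-5)p + 10(1−p) = −15p + 10; against Body: 1p + (-4)(1−p) = 5p − 4.
Setting these equal: −15p + 10 = 5p − 4 ⇒ −20p = -14 ⇒ p = 7/10, and the value is (-15)·(7/10) + 10 = -1/2.
For the receiver: with q = P(Wide), equating Forehand's and Backhand's payoffs gives −6q + 1 = 14q − 4 ⇒ q = 1/4.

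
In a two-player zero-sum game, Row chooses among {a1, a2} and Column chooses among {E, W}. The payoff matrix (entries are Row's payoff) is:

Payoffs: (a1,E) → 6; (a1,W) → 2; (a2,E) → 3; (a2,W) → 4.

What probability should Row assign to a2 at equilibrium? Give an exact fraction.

4/5

Row minima: a1 → 2, a2 → 3; maximin = 3.
Column maxima: E → 6, W → 4; minimax = 4.
3 ≠ 4, so there is no saddle point; optimal play is mixed.
Let Row play a1 with probability p. Expected payoff against E: 6p + 3(1−p) = 3p + 3; against W: 2p + 4(1−p) = −2p + 4.
Setting these equal: 3p + 3 = −2p + 4 ⇒ 5p = 1 ⇒ p = 1/5, and the value is (3)·(1/5) + 3 = 18/5.
For Column: with q = P(E), equating a1's and a2's payoffs gives 4q + 2 = −q + 4 ⇒ q = 2/5.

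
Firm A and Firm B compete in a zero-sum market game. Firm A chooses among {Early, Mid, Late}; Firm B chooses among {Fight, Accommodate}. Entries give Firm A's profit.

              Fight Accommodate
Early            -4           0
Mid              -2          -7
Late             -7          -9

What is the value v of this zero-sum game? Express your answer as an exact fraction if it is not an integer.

-28/9

Row minima: Early → -4, Mid → -7, Late → -9; maximin = -4.
Column maxima: Fight → -2, Accommodate → 0; minimax = -2.
-4 ≠ -2, so there is no saddle point; optimal play is mixed.
Late is strictly dominated by Early, so Firm A never plays it.
On the remaining 2×2 (Early, Mid vs Fight, Accommodate):
Let Firm A play Early with probability p. Expected payoff against Fight: (-4)p + (-2)(1−p) = −2p − 2; against Accommodate: 0p + (-7)(1−p) = 7p − 7.
Setting these equal: −2p − 2 = 7p − 7 ⇒ −9p = -5 ⇒ p = 5/9, and the value is (-2)·(5/9) − 2 = -28/9.
For Firm B: with q = P(Fight), equating Early's and Mid's payoffs gives −4q = 5q − 7 ⇒ q = 7/9.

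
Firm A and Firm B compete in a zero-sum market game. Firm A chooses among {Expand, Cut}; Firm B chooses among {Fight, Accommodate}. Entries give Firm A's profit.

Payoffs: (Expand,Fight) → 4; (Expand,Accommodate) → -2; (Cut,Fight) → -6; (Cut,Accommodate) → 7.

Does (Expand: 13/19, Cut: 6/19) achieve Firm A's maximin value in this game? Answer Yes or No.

Against Fight this mix gives (13/19)·4 + (6/19)·(-6) = 16/19.
Against Accommodate this mix gives (13/19)·(-2) + (6/19)·7 = 16/19.
All of Firm B's active replies (Fight, Accommodate) yield 16/19, and no column does worse for Firm A. The mix makes Firm B indifferent and guarantees 16/19, so it is optimal.

Yes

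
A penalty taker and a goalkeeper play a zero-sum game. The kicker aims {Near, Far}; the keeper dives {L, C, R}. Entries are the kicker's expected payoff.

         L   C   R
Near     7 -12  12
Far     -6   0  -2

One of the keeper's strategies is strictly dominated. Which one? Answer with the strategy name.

L holds the kicker's payoff strictly below R in every row: 7 < 12, -6 < -2.
So R is strictly dominated for the keeper.

R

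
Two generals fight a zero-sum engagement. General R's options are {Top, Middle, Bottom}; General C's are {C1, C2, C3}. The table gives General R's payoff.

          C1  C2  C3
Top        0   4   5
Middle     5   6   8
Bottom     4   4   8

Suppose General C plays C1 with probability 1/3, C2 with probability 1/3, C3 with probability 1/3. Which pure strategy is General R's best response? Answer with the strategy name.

Middle

Expected payoff of Top: (1/3)·0 + (1/3)·4 + (1/3)·5 = 3.
Expected payoff of Middle: (1/3)·5 + (1/3)·6 + (1/3)·8 = 19/3.
Expected payoff of Bottom: (1/3)·4 + (1/3)·4 + (1/3)·8 = 16/3.
The largest is 19/3, so General R's best response is Middle.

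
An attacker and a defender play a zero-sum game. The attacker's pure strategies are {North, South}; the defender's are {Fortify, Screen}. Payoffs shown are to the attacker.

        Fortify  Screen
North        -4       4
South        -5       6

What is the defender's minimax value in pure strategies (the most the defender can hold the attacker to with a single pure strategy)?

-4

Column maxima: Fortify → -4, Screen → 6.
The smallest of these is -4.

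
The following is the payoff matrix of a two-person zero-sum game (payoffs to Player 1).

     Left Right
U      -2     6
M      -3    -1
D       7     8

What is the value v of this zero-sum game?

7

Row minima: U → -2, M → -3, D → 7; maximin = 7.
Column maxima: Left → 7, Right → 8; minimax = 7.
Since maximin = minimax = 7, there is a saddle point and the value is 7.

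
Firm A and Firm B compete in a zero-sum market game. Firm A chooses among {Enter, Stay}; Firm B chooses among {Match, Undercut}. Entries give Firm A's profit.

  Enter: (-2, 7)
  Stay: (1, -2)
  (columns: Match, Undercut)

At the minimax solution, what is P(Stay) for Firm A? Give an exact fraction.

Row minima: Enter → -2, Stay → -2; maximin = -2.
Column maxima: Match → 1, Undercut → 7; minimax = 1.
-2 ≠ 1, so there is no saddle point; optimal play is mixed.
Let Firm A play Enter with probability p. Expected payoff against Match: (-2)p + 1(1−p) = −3p + 1; against Undercut: 7p + (-2)(1−p) = 9p − 2.
Setting these equal: −3p + 1 = 9p − 2 ⇒ −12p = -3 ⇒ p = 1/4, and the value is (-3)·(1/4) + 1 = 1/4.
For Firm B: with q = P(Match), equating Enter's and Stay's payoffs gives −9q + 7 = 3q − 2 ⇒ q = 3/4.

3/4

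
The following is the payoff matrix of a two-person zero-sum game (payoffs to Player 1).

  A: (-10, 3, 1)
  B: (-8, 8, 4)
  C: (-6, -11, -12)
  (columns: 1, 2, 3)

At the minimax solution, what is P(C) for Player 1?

2/3

Row minima: A → -10, B → -8, C → -12; maximin = -8.
Column maxima: 1 → -6, 2 → 8, 3 → 4; minimax = -6.
-8 ≠ -6, so there is no saddle point; optimal play is mixed.
A is strictly dominated by B, so Player 1 never plays it.
2 is strictly dominated by 3 (it gives Player 1 strictly more in every row), so Player 2 never plays it.
On the remaining 2×2 (B, C vs 1, 3):
Let Player 1 play B with probability p. Expected payoff against 1: (-8)p + (-6)(1−p) = −2p − 6; against 3: 4p + (-12)(1−p) = 16p − 12.
Setting these equal: −2p − 6 = 16p − 12 ⇒ −18p = -6 ⇒ p = 1/3, and the value is (-2)·(1/3) − 6 = -20/3.
For Player 2: with q = P(1), equating B's and C's payoffs gives −12q + 4 = 6q − 12 ⇒ q = 8/9.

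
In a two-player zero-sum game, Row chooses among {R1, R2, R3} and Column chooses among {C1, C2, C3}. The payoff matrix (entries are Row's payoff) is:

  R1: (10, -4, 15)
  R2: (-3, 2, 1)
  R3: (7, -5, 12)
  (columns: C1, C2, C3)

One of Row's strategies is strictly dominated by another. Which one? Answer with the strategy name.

R1 gives a strictly higher payoff than R3 against every column: 10 > 7, -4 > -5, 15 > 12.
So R3 is strictly dominated and Row never plays it.

R3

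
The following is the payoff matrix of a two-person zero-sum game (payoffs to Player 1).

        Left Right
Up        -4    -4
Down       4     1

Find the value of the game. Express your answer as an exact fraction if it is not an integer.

Row minima: Up → -4, Down → 1; maximin = 1.
Column maxima: Left → 4, Right → 1; minimax = 1.
Since maximin = minimax = 1, there is a saddle point and the value is 1.

1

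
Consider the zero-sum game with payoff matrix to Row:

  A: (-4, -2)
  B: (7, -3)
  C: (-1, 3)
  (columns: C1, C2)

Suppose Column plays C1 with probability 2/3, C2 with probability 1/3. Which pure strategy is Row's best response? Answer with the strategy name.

Expected payoff of A: (2/3)·(-4) + (1/3)·(-2) = -10/3.
Expected payoff of B: (2/3)·7 + (1/3)·(-3) = 11/3.
Expected payoff of C: (2/3)·(-1) + (1/3)·3 = 1/3.
The largest is 11/3, so Row's best response is B.

B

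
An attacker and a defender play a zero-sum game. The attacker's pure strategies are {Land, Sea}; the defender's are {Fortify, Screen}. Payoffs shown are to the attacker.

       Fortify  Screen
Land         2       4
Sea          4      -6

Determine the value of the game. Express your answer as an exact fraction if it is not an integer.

7/3

Row minima: Land → 2, Sea → -6; maximin = 2.
Column maxima: Fortify → 4, Screen → 4; minimax = 4.
2 ≠ 4, so there is no saddle point; optimal play is mixed.
Let the attacker play Land with probability p. Expected payoff against Fortify: 2p + 4(1−p) = −2p + 4; against Screen: 4p + (-6)(1−p) = 10p − 6.
Setting these equal: −2p + 4 = 10p − 6 ⇒ −12p = -10 ⇒ p = 5/6, and the value is (-2)·(5/6) + 4 = 7/3.
For the defender: with q = P(Fortify), equating Land's and Sea's payoffs gives −2q + 4 = 10q − 6 ⇒ q = 5/6.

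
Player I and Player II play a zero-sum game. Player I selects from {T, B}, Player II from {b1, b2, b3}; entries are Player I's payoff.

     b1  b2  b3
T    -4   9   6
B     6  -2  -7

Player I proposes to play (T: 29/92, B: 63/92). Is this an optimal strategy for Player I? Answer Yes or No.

Against b1 this mix gives (29/92)·(-4) + (63/92)·6 = 131/46.
Against b2 this mix gives (29/92)·9 + (63/92)·(-2) = 135/92.
Against b3 this mix gives (29/92)·6 + (63/92)·(-7) = -267/92.
Player II will play b3, holding Player I to -267/92. Shifting weight toward the row that does better against b3 would raise this floor (the equalizing mix achieves 8/23 against both b3 and b1), so the proposed strategy is not optimal.

No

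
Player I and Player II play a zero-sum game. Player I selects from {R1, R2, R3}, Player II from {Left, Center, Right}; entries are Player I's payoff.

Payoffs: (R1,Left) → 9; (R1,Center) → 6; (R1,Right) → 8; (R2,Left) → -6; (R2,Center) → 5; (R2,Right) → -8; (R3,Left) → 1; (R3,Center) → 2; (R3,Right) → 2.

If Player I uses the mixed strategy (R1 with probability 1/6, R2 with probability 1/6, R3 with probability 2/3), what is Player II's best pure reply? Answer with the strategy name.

Left

If Player II plays Left, Player I's expected payoff is (1/6)·9 + (1/6)·(-6) + (2/3)·1 = 7/6.
If Player II plays Center, Player I's expected payoff is (1/6)·6 + (1/6)·5 + (2/3)·2 = 19/6.
If Player II plays Right, Player I's expected payoff is (1/6)·8 + (1/6)·(-8) + (2/3)·2 = 4/3.
Player II minimizes Player I's payoff; the smallest is 7/6, so the best response is Left.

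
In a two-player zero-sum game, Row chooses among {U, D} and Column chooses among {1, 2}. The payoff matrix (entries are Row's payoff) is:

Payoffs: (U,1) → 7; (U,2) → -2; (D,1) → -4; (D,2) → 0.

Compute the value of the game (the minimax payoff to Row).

-8/13

Row minima: U → -2, D → -4; maximin = -2.
Column maxima: 1 → 7, 2 → 0; minimax = 0.
-2 ≠ 0, so there is no saddle point; optimal play is mixed.
Let Row play U with probability p. Expected payoff against 1: 7p + (-4)(1−p) = 11p − 4; against 2: (-2)p + 0(1−p) = −2p.
Setting these equal: 11p − 4 = −2p ⇒ 13p = 4 ⇒ p = 4/13, and the value is (11)·(4/13) − 4 = -8/13.
For Column: with q = P(1), equating U's and D's payoffs gives 9q − 2 = −4q ⇒ q = 2/13.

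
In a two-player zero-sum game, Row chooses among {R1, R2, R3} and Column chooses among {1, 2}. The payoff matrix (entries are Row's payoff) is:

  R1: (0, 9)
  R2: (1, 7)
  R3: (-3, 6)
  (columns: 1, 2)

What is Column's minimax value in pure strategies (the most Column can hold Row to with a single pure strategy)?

1

Column maxima: 1 → 1, 2 → 9.
The smallest of these is 1.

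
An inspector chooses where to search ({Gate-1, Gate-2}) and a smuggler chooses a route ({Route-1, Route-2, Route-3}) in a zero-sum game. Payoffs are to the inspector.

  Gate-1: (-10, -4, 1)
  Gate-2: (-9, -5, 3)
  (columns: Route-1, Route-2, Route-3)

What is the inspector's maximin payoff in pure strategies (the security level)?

Row minima: Gate-1 → -10, Gate-2 → -9.
The best of these is -9.

-9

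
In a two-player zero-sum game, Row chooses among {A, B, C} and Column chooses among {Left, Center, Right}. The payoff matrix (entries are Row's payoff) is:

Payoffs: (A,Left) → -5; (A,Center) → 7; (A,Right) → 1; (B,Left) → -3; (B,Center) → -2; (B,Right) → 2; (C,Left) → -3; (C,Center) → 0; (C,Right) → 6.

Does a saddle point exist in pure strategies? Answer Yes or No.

Row minima: A → -5, B → -3, C → -3; maximin = -3.
Column maxima: Left → -3, Center → 7, Right → 6; minimax = -3.
maximin = minimax = -3, so a saddle point exists.

Yes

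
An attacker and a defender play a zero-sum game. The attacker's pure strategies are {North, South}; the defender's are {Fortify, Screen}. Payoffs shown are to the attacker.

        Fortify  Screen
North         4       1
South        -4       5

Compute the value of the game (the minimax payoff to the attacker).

2

Row minima: North → 1, South → -4; maximin = 1.
Column maxima: Fortify → 4, Screen → 5; minimax = 4.
1 ≠ 4, so there is no saddle point; optimal play is mixed.
Let the attacker play North with probability p. Expected payoff against Fortify: 4p + (-4)(1−p) = 8p − 4; against Screen: 1p + 5(1−p) = −4p + 5.
Setting these equal: 8p − 4 = −4p + 5 ⇒ 12p = 9 ⇒ p = 3/4, and the value is (8)·(3/4) − 4 = 2.
For the defender: with q = P(Fortify), equating North's and South's payoffs gives 3q + 1 = −9q + 5 ⇒ q = 1/3.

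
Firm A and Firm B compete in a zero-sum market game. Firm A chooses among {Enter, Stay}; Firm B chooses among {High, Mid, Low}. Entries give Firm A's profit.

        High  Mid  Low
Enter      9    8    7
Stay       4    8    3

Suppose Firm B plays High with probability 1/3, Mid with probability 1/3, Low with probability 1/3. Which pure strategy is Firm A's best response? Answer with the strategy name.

Enter

Expected payoff of Enter: (1/3)·9 + (1/3)·8 + (1/3)·7 = 8.
Expected payoff of Stay: (1/3)·4 + (1/3)·8 + (1/3)·3 = 5.
The largest is 8, so Firm A's best response is Enter.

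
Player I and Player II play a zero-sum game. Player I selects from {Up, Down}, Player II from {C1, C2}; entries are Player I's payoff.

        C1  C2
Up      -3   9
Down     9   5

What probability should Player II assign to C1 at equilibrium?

1/4

Row minima: Up → -3, Down → 5; maximin = 5.
Column maxima: C1 → 9, C2 → 9; minimax = 9.
5 ≠ 9, so there is no saddle point; optimal play is mixed.
Let Player I play Up with probability p. Expected payoff against C1: (-3)p + 9(1−p) = −12p + 9; against C2: 9p + 5(1−p) = 4p + 5.
Setting these equal: −12p + 9 = 4p + 5 ⇒ −16p = -4 ⇒ p = 1/4, and the value is (-12)·(1/4) + 9 = 6.
For Player II: with q = P(C1), equating Up's and Down's payoffs gives −12q + 9 = 4q + 5 ⇒ q = 1/4.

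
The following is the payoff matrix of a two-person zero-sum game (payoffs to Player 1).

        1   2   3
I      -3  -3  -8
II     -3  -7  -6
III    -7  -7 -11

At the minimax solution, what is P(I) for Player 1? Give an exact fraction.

1/6

Row minima: I → -8, II → -7, III → -11; maximin = -7.
Column maxima: 1 → -3, 2 → -3, 3 → -6; minimax = -6.
-7 ≠ -6, so there is no saddle point; optimal play is mixed.
III is strictly dominated by I, so Player 1 never plays it.
1 is strictly dominated by 3 (it gives Player 1 strictly more in every row), so Player 2 never plays it.
On the remaining 2×2 (I, II vs 2, 3):
Let Player 1 play I with probability p. Expected payoff against 2: (-3)p + (-7)(1−p) = 4p − 7; against 3: (-8)p + (-6)(1−p) = −2p − 6.
Setting these equal: 4p − 7 = −2p − 6 ⇒ 6p = 1 ⇒ p = 1/6, and the value is (4)·(1/6) − 7 = -19/3.
For Player 2: with q = P(2), equating I's and II's payoffs gives 5q − 8 = −q − 6 ⇒ q = 1/3.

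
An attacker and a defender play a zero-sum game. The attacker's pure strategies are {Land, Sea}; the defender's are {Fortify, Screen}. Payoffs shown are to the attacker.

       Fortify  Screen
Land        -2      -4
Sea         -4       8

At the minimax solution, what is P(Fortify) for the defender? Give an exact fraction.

Row minima: Land → -4, Sea → -4; maximin = -4.
Column maxima: Fortify → -2, Screen → 8; minimax = -2.
-4 ≠ -2, so there is no saddle point; optimal play is mixed.
Let the attacker play Land with probability p. Expected payoff against Fortify: (-2)p + (-4)(1−p) = 2p − 4; against Screen: (-4)p + 8(1−p) = −12p + 8.
Setting these equal: 2p − 4 = −12p + 8 ⇒ 14p = 12 ⇒ p = 6/7, and the value is (2)·(6/7) − 4 = -16/7.
For the defender: with q = P(Fortify), equating Land's and Sea's payoffs gives 2q − 4 = −12q + 8 ⇒ q = 6/7.

6/7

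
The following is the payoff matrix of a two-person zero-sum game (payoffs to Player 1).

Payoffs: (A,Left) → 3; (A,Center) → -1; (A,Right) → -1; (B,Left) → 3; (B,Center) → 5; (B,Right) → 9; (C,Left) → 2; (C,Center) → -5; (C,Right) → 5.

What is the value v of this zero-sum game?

Row minima: A → -1, B → 3, C → -5; maximin = 3.
Column maxima: Left → 3, Center → 5, Right → 9; minimax = 3.
Since maximin = minimax = 3, there is a saddle point and the value is 3.

3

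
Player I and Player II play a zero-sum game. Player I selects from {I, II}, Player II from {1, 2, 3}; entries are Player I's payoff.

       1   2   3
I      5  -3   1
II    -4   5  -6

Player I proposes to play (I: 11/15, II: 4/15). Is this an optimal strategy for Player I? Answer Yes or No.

Against 1 this mix gives (11/15)·5 + (4/15)·(-4) = 13/5.
Against 2 this mix gives (11/15)·(-3) + (4/15)·5 = -13/15.
Against 3 this mix gives (11/15)·1 + (4/15)·(-6) = -13/15.
All of Player II's active replies (2, 3) yield -13/15, and no column does worse for Player I. The mix makes Player II indifferent and guarantees -13/15, so it is optimal.

Yes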